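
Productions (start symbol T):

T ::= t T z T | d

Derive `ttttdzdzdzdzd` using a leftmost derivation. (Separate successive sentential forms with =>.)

T => tTzT => ttTzTzT => tttTzTzTzT => ttttTzTzTzTzT => ttttdzTzTzTzT => ttttdzdzTzTzT => ttttdzdzdzTzT => ttttdzdzdzdzT => ttttdzdzdzdzd

T => tTzT   [T ::= t T z T]
tTzT => ttTzTzT   [T ::= t T z T]
ttTzTzT => tttTzTzTzT   [T ::= t T z T]
tttTzTzTzT => ttttTzTzTzTzT   [T ::= t T z T]
ttttTzTzTzTzT => ttttdzTzTzTzT   [T ::= d]
ttttdzTzTzTzT => ttttdzdzTzTzT   [T ::= d]
ttttdzdzTzTzT => ttttdzdzdzTzT   [T ::= d]
ttttdzdzdzTzT => ttttdzdzdzdzT   [T ::= d]
ttttdzdzdzdzT => ttttdzdzdzdzd   [T ::= d]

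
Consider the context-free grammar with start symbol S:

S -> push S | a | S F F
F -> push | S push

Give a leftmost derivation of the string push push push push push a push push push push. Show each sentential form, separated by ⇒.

S ⇒ push S   [S -> push S]
push S ⇒ push S F F   [S -> S F F]
push S F F ⇒ push push S F F   [S -> push S]
push push S F F ⇒ push push push S F F   [S -> push S]
push push push S F F ⇒ push push push S F F F F   [S -> S F F]
push push push S F F F F ⇒ push push push push S F F F F   [S -> push S]
push push push push S F F F F ⇒ push push push push push S F F F F   [S -> push S]
push push push push push S F F F F ⇒ push push push push push a F F F F   [S -> a]
push push push push push a F F F F ⇒ push push push push push a push F F F   [F -> push]
push push push push push a push F F F ⇒ push push push push push a push push F F   [F -> push]
push push push push push a push push F F ⇒ push push push push push a push push push F   [F -> push]
push push push push push a push push push F ⇒ push push push push push a push push push push   [F -> push]

S ⇒ push S ⇒ push S F F ⇒ push push S F F ⇒ push push push S F F ⇒ push push push S F F F F ⇒ push push push push S F F F F ⇒ push push push push push S F F F F ⇒ push push push push push a F F F F ⇒ push push push push push a push F F F ⇒ push push push push push a push push F F ⇒ push push push push push a push push push F ⇒ push push push push push a push push push push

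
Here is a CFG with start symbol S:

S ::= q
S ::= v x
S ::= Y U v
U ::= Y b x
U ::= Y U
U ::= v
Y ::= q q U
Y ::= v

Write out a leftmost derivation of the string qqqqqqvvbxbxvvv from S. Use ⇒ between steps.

S ⇒ YUv ⇒ qqUUv ⇒ qqYUUv ⇒ qqqqUUUv ⇒ qqqqYbxUUv ⇒ qqqqqqUbxUUv ⇒ qqqqqqYUbxUUv ⇒ qqqqqqvUbxUUv ⇒ qqqqqqvYbxbxUUv ⇒ qqqqqqvvbxbxUUv ⇒ qqqqqqvvbxbxvUv ⇒ qqqqqqvvbxbxvvv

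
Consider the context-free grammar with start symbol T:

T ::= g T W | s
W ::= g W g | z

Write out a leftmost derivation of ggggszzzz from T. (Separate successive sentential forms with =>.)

T=>gTW=>ggTWW=>gggTWWW=>ggggTWWWW=>ggggsWWWW=>ggggszWWW=>ggggszzWW=>ggggszzzW=>ggggszzzz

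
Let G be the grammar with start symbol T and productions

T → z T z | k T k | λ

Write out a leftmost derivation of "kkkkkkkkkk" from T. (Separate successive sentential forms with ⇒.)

T ⇒ kTk ⇒ kkTkk ⇒ kkkTkkk ⇒ kkkkTkkkk ⇒ kkkkkTkkkkk ⇒ kkkkkkkkkk

T ⇒ kTk   [T → k T k]
kTk ⇒ kkTkk   [T → k T k]
kkTkk ⇒ kkkTkkk   [T → k T k]
kkkTkkk ⇒ kkkkTkkkk   [T → k T k]
kkkkTkkkk ⇒ kkkkkTkkkkk   [T → k T k]
kkkkkTkkkkk ⇒ kkkkkkkkkk   [T → λ]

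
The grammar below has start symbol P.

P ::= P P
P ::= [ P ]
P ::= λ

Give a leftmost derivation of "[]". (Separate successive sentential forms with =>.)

P => PP   [P ::= P P]
PP => PPP   [P ::= P P]
PPP => [P]PP   [P ::= [ P ]]
[P]PP => []PP   [P ::= λ]
[]PP => []P   [P ::= λ]
[]P => []   [P ::= λ]

P=>PP=>PPP=>[P]PP=>[]PP=>[]P=>[]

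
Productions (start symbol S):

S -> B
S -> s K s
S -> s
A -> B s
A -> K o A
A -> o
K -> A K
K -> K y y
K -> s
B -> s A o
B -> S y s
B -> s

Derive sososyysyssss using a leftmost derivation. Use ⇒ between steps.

S⇒sKs⇒sAKs⇒soKs⇒soAKs⇒soBsKs⇒soSyssKs⇒sosKsyssKs⇒sosKyysyssKs⇒sosAKyysyssKs⇒sosoKyysyssKs⇒sososyysyssKs⇒sososyysyssss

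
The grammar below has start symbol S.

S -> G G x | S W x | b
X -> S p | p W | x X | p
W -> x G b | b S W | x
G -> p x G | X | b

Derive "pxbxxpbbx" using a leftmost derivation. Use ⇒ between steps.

S⇒GGx⇒XGx⇒pWGx⇒pxGbGx⇒pxXbGx⇒pxSpbGx⇒pxSWxpbGx⇒pxbWxpbGx⇒pxbxxpbGx⇒pxbxxpbbx

S ⇒ GGx   [S -> G G x]
GGx ⇒ XGx   [G -> X]
XGx ⇒ pWGx   [X -> p W]
pWGx ⇒ pxGbGx   [W -> x G b]
pxGbGx ⇒ pxXbGx   [G -> X]
pxXbGx ⇒ pxSpbGx   [X -> S p]
pxSpbGx ⇒ pxSWxpbGx   [S -> S W x]
pxSWxpbGx ⇒ pxbWxpbGx   [S -> b]
pxbWxpbGx ⇒ pxbxxpbGx   [W -> x]
pxbxxpbGx ⇒ pxbxxpbbx   [G -> b]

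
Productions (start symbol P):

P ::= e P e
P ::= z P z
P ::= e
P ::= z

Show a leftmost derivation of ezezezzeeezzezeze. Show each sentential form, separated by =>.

P => ePe   [P ::= e P e]
ePe => ezPze   [P ::= z P z]
ezPze => ezePeze   [P ::= e P e]
ezePeze => ezezPzeze   [P ::= z P z]
ezezPzeze => ezezePezeze   [P ::= e P e]
ezezePezeze => ezezezPzezeze   [P ::= z P z]
ezezezPzezeze => ezezezzPzzezeze   [P ::= z P z]
ezezezzPzzezeze => ezezezzePezzezeze   [P ::= e P e]
ezezezzePezzezeze => ezezezzeeezzezeze   [P ::= e]

P=>ePe=>ezPze=>ezePeze=>ezezPzeze=>ezezePezeze=>ezezezPzezeze=>ezezezzPzzezeze=>ezezezzePezzezeze=>ezezezzeeezzezeze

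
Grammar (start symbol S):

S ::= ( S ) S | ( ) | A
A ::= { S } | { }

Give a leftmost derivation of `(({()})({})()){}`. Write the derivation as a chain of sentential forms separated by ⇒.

S ⇒ (S)S ⇒ ((S)S)S ⇒ ((A)S)S ⇒ (({S})S)S ⇒ (({()})S)S ⇒ (({()})(S)S)S ⇒ (({()})(A)S)S ⇒ (({()})({})S)S ⇒ (({()})({})())S ⇒ (({()})({})())A ⇒ (({()})({})()){}

S ⇒ (S)S   [S ::= ( S ) S]
(S)S ⇒ ((S)S)S   [S ::= ( S ) S]
((S)S)S ⇒ ((A)S)S   [S ::= A]
((A)S)S ⇒ (({S})S)S   [A ::= { S }]
(({S})S)S ⇒ (({()})S)S   [S ::= ( )]
(({()})S)S ⇒ (({()})(S)S)S   [S ::= ( S ) S]
(({()})(S)S)S ⇒ (({()})(A)S)S   [S ::= A]
(({()})(A)S)S ⇒ (({()})({})S)S   [A ::= { }]
(({()})({})S)S ⇒ (({()})({})())S   [S ::= ( )]
(({()})({})())S ⇒ (({()})({})())A   [S ::= A]
(({()})({})())A ⇒ (({()})({})()){}   [A ::= { }]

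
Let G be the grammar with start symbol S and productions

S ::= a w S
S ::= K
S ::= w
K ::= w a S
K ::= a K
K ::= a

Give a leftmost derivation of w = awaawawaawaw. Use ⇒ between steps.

S ⇒ K ⇒ aK ⇒ awaS ⇒ awaawS ⇒ awaawawS ⇒ awaawawK ⇒ awaawawaK ⇒ awaawawaaK ⇒ awaawawaawaS ⇒ awaawawaawaw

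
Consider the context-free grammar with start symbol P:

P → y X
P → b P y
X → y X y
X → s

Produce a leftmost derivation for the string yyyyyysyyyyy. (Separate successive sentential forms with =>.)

P => yX => yyXy => yyyXyy => yyyyXyyy => yyyyyXyyyy => yyyyyyXyyyyy => yyyyyysyyyyy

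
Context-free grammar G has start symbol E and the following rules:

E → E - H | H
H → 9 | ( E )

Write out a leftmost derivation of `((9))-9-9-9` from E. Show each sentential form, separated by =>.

E=>E-H=>E-H-H=>E-H-H-H=>H-H-H-H=>(E)-H-H-H=>(H)-H-H-H=>((E))-H-H-H=>((H))-H-H-H=>((9))-H-H-H=>((9))-9-H-H=>((9))-9-9-H=>((9))-9-9-9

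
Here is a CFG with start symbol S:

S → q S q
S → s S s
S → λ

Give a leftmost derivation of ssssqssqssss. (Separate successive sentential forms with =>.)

S => sSs   [S → s S s]
sSs => ssSss   [S → s S s]
ssSss => sssSsss   [S → s S s]
sssSsss => ssssSssss   [S → s S s]
ssssSssss => ssssqSqssss   [S → q S q]
ssssqSqssss => ssssqsSsqssss   [S → s S s]
ssssqsSsqssss => ssssqssqssss   [S → λ]

S => sSs => ssSss => sssSsss => ssssSssss => ssssqSqssss => ssssqsSsqssss => ssssqssqssss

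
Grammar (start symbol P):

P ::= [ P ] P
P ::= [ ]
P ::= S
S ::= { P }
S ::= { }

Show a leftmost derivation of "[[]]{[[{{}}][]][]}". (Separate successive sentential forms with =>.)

P => [P]P => [[]]P => [[]]S => [[]]{P} => [[]]{[P]P} => [[]]{[[P]P]P} => [[]]{[[S]P]P} => [[]]{[[{P}]P]P} => [[]]{[[{S}]P]P} => [[]]{[[{{}}]P]P} => [[]]{[[{{}}][]]P} => [[]]{[[{{}}][]][]}

P => [P]P   [P ::= [ P ] P]
[P]P => [[]]P   [P ::= [ ]]
[[]]P => [[]]S   [P ::= S]
[[]]S => [[]]{P}   [S ::= { P }]
[[]]{P} => [[]]{[P]P}   [P ::= [ P ] P]
[[]]{[P]P} => [[]]{[[P]P]P}   [P ::= [ P ] P]
[[]]{[[P]P]P} => [[]]{[[S]P]P}   [P ::= S]
[[]]{[[S]P]P} => [[]]{[[{P}]P]P}   [S ::= { P }]
[[]]{[[{P}]P]P} => [[]]{[[{S}]P]P}   [P ::= S]
[[]]{[[{S}]P]P} => [[]]{[[{{}}]P]P}   [S ::= { }]
[[]]{[[{{}}]P]P} => [[]]{[[{{}}][]]P}   [P ::= [ ]]
[[]]{[[{{}}][]]P} => [[]]{[[{{}}][]][]}   [P ::= [ ]]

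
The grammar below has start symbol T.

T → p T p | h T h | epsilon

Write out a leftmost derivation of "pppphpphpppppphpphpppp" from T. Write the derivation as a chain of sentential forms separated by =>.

T => pTp => ppTpp => pppTppp => ppppTpppp => pppphThpppp => pppphpTphpppp => pppphppTpphpppp => pppphpphThpphpppp => pppphpphpTphpphpppp => pppphpphppTpphpphpppp => pppphpphpppTppphpphpppp => pppphpphpppppphpphpppp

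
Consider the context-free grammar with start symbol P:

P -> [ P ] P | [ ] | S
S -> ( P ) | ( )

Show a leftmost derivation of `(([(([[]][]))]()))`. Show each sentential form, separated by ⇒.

P ⇒ S ⇒ (P) ⇒ (S) ⇒ ((P)) ⇒ (([P]P)) ⇒ (([S]P)) ⇒ (([(P)]P)) ⇒ (([(S)]P)) ⇒ (([((P))]P)) ⇒ (([(([P]P))]P)) ⇒ (([(([[]]P))]P)) ⇒ (([(([[]][]))]P)) ⇒ (([(([[]][]))]S)) ⇒ (([(([[]][]))]()))

P ⇒ S   [P -> S]
S ⇒ (P)   [S -> ( P )]
(P) ⇒ (S)   [P -> S]
(S) ⇒ ((P))   [S -> ( P )]
((P)) ⇒ (([P]P))   [P -> [ P ] P]
(([P]P)) ⇒ (([S]P))   [P -> S]
(([S]P)) ⇒ (([(P)]P))   [S -> ( P )]
(([(P)]P)) ⇒ (([(S)]P))   [P -> S]
(([(S)]P)) ⇒ (([((P))]P))   [S -> ( P )]
(([((P))]P)) ⇒ (([(([P]P))]P))   [P -> [ P ] P]
(([(([P]P))]P)) ⇒ (([(([[]]P))]P))   [P -> [ ]]
(([(([[]]P))]P)) ⇒ (([(([[]][]))]P))   [P -> [ ]]
(([(([[]][]))]P)) ⇒ (([(([[]][]))]S))   [P -> S]
(([(([[]][]))]S)) ⇒ (([(([[]][]))]()))   [S -> ( )]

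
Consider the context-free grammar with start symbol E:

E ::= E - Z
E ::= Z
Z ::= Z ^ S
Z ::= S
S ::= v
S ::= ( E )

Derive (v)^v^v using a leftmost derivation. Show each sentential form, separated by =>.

E => Z => Z^S => Z^S^S => S^S^S => (E)^S^S => (Z)^S^S => (S)^S^S => (v)^S^S => (v)^v^S => (v)^v^v

E => Z   [E ::= Z]
Z => Z^S   [Z ::= Z ^ S]
Z^S => Z^S^S   [Z ::= Z ^ S]
Z^S^S => S^S^S   [Z ::= S]
S^S^S => (E)^S^S   [S ::= ( E )]
(E)^S^S => (Z)^S^S   [E ::= Z]
(Z)^S^S => (S)^S^S   [Z ::= S]
(S)^S^S => (v)^S^S   [S ::= v]
(v)^S^S => (v)^v^S   [S ::= v]
(v)^v^S => (v)^v^v   [S ::= v]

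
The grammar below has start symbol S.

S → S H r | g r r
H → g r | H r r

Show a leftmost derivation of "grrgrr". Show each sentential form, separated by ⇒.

S ⇒ SHr ⇒ grrHr ⇒ grrgrr

S ⇒ SHr   [S → S H r]
SHr ⇒ grrHr   [S → g r r]
grrHr ⇒ grrgrr   [H → g r]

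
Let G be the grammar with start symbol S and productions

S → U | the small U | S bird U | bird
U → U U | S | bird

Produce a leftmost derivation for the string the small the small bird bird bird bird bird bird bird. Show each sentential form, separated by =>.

S => the small U   [S → the small U]
the small U => the small S   [U → S]
the small S => the small S bird U   [S → S bird U]
the small S bird U => the small S bird U bird U   [S → S bird U]
the small S bird U bird U => the small the small U bird U bird U   [S → the small U]
the small the small U bird U bird U => the small the small U U bird U bird U   [U → U U]
the small the small U U bird U bird U => the small the small U U U bird U bird U   [U → U U]
the small the small U U U bird U bird U => the small the small bird U U bird U bird U   [U → bird]
the small the small bird U U bird U bird U => the small the small bird bird U bird U bird U   [U → bird]
the small the small bird bird U bird U bird U => the small the small bird bird bird bird U bird U   [U → bird]
the small the small bird bird bird bird U bird U => the small the small bird bird bird bird bird bird U   [U → bird]
the small the small bird bird bird bird bird bird U => the small the small bird bird bird bird bird bird bird   [U → bird]

S => the small U => the small S => the small S bird U => the small S bird U bird U => the small the small U bird U bird U => the small the small U U bird U bird U => the small the small U U U bird U bird U => the small the small bird U U bird U bird U => the small the small bird bird U bird U bird U => the small the small bird bird bird bird U bird U => the small the small bird bird bird bird bird bird U => the small the small bird bird bird bird bird bird bird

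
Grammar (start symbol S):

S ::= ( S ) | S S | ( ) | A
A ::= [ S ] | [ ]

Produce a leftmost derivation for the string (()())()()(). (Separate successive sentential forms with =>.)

S=>SS=>SSS=>SSSS=>(S)SSS=>(SS)SSS=>(()S)SSS=>(()())SSS=>(()())()SS=>(()())()()S=>(()())()()()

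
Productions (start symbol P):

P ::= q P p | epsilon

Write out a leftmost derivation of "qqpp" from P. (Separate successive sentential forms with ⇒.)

P ⇒ qPp   [P ::= q P p]
qPp ⇒ qqPpp   [P ::= q P p]
qqPpp ⇒ qqpp   [P ::= epsilon]

P⇒qPp⇒qqPpp⇒qqpp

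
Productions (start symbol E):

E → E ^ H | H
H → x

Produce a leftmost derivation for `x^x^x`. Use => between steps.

E => E^H   [E → E ^ H]
E^H => E^H^H   [E → E ^ H]
E^H^H => H^H^H   [E → H]
H^H^H => x^H^H   [H → x]
x^H^H => x^x^H   [H → x]
x^x^H => x^x^x   [H → x]

E=>E^H=>E^H^H=>H^H^H=>x^H^H=>x^x^H=>x^x^x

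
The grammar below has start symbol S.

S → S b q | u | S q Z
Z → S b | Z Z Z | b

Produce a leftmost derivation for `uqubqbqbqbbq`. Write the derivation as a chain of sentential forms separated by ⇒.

S⇒Sbq⇒SqZbq⇒SqZqZbq⇒uqZqZbq⇒uqSbqZbq⇒uqSbqbqZbq⇒uqSbqbqbqZbq⇒uqubqbqbqZbq⇒uqubqbqbqbbq

S ⇒ Sbq   [S → S b q]
Sbq ⇒ SqZbq   [S → S q Z]
SqZbq ⇒ SqZqZbq   [S → S q Z]
SqZqZbq ⇒ uqZqZbq   [S → u]
uqZqZbq ⇒ uqSbqZbq   [Z → S b]
uqSbqZbq ⇒ uqSbqbqZbq   [S → S b q]
uqSbqbqZbq ⇒ uqSbqbqbqZbq   [S → S b q]
uqSbqbqbqZbq ⇒ uqubqbqbqZbq   [S → u]
uqubqbqbqZbq ⇒ uqubqbqbqbbq   [Z → b]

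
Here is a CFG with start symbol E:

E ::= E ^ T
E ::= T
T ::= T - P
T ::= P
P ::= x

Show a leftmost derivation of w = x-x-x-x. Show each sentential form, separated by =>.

E => T => T-P => T-P-P => T-P-P-P => P-P-P-P => x-P-P-P => x-x-P-P => x-x-x-P => x-x-x-x

E => T   [E ::= T]
T => T-P   [T ::= T - P]
T-P => T-P-P   [T ::= T - P]
T-P-P => T-P-P-P   [T ::= T - P]
T-P-P-P => P-P-P-P   [T ::= P]
P-P-P-P => x-P-P-P   [P ::= x]
x-P-P-P => x-x-P-P   [P ::= x]
x-x-P-P => x-x-x-P   [P ::= x]
x-x-x-P => x-x-x-x   [P ::= x]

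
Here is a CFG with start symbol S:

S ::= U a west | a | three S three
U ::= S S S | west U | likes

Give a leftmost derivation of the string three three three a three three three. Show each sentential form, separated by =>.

S => three S three => three three S three three => three three three S three three three => three three three a three three three

S => three S three   [S ::= three S three]
three S three => three three S three three   [S ::= three S three]
three three S three three => three three three S three three three   [S ::= three S three]
three three three S three three three => three three three a three three three   [S ::= a]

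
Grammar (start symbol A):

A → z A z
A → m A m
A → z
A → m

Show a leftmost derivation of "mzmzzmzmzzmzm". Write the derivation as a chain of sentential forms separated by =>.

A=>mAm=>mzAzm=>mzmAmzm=>mzmzAzmzm=>mzmzzAzzmzm=>mzmzzmAmzzmzm=>mzmzzmzmzzmzm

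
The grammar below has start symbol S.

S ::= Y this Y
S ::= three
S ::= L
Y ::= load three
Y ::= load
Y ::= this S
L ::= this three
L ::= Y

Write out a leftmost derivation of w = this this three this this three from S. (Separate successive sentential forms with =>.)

S => Y this Y => this S this Y => this L this Y => this this three this Y => this this three this this S => this this three this this three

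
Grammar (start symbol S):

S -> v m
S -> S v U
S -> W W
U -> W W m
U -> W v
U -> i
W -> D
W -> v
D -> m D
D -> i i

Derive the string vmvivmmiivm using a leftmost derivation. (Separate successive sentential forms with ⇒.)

S ⇒ SvU   [S -> S v U]
SvU ⇒ SvUvU   [S -> S v U]
SvUvU ⇒ vmvUvU   [S -> v m]
vmvUvU ⇒ vmvivU   [U -> i]
vmvivU ⇒ vmvivWWm   [U -> W W m]
vmvivWWm ⇒ vmvivDWm   [W -> D]
vmvivDWm ⇒ vmvivmDWm   [D -> m D]
vmvivmDWm ⇒ vmvivmmDWm   [D -> m D]
vmvivmmDWm ⇒ vmvivmmiiWm   [D -> i i]
vmvivmmiiWm ⇒ vmvivmmiivm   [W -> v]

S⇒SvU⇒SvUvU⇒vmvUvU⇒vmvivU⇒vmvivWWm⇒vmvivDWm⇒vmvivmDWm⇒vmvivmmDWm⇒vmvivmmiiWm⇒vmvivmmiivm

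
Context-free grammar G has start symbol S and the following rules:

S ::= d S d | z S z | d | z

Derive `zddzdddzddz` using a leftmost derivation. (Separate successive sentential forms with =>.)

S => zSz   [S ::= z S z]
zSz => zdSdz   [S ::= d S d]
zdSdz => zddSddz   [S ::= d S d]
zddSddz => zddzSzddz   [S ::= z S z]
zddzSzddz => zddzdSdzddz   [S ::= d S d]
zddzdSdzddz => zddzdddzddz   [S ::= d]

S => zSz => zdSdz => zddSddz => zddzSzddz => zddzdSdzddz => zddzdddzddz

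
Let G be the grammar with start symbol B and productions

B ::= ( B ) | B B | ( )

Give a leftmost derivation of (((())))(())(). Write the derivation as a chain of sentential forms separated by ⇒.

B ⇒ BB ⇒ (B)B ⇒ ((B))B ⇒ (((B)))B ⇒ (((())))B ⇒ (((())))BB ⇒ (((())))(B)B ⇒ (((())))(())B ⇒ (((())))(())()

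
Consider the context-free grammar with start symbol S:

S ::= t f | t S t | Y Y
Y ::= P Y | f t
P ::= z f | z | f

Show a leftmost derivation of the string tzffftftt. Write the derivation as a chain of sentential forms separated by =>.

S => tSt   [S ::= t S t]
tSt => tYYt   [S ::= Y Y]
tYYt => tPYYt   [Y ::= P Y]
tPYYt => tzYYt   [P ::= z]
tzYYt => tzPYYt   [Y ::= P Y]
tzPYYt => tzfYYt   [P ::= f]
tzfYYt => tzfPYYt   [Y ::= P Y]
tzfPYYt => tzffYYt   [P ::= f]
tzffYYt => tzffftYt   [Y ::= f t]
tzffftYt => tzffftftt   [Y ::= f t]

S => tSt => tYYt => tPYYt => tzYYt => tzPYYt => tzfYYt => tzfPYYt => tzffYYt => tzffftYt => tzffftftt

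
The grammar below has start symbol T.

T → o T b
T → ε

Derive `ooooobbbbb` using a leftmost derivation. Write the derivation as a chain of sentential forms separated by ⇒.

T⇒oTb⇒ooTbb⇒oooTbbb⇒ooooTbbbb⇒oooooTbbbbb⇒ooooobbbbb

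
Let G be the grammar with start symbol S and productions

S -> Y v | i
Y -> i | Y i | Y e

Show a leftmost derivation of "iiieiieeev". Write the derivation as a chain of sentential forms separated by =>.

S => Yv   [S -> Y v]
Yv => Yev   [Y -> Y e]
Yev => Yeev   [Y -> Y e]
Yeev => Yeeev   [Y -> Y e]
Yeeev => Yieeev   [Y -> Y i]
Yieeev => Yiieeev   [Y -> Y i]
Yiieeev => Yeiieeev   [Y -> Y e]
Yeiieeev => Yieiieeev   [Y -> Y i]
Yieiieeev => Yiieiieeev   [Y -> Y i]
Yiieiieeev => iiieiieeev   [Y -> i]

S => Yv => Yev => Yeev => Yeeev => Yieeev => Yiieeev => Yeiieeev => Yieiieeev => Yiieiieeev => iiieiieeev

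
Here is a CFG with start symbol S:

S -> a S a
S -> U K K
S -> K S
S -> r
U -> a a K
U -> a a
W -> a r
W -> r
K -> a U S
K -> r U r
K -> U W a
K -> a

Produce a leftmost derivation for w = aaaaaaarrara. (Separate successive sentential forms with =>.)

S => aSa => aKSa => aUWaSa => aaaKWaSa => aaaaUSWaSa => aaaaaaKSWaSa => aaaaaaaSWaSa => aaaaaaarWaSa => aaaaaaarraSa => aaaaaaarrara

S => aSa   [S -> a S a]
aSa => aKSa   [S -> K S]
aKSa => aUWaSa   [K -> U W a]
aUWaSa => aaaKWaSa   [U -> a a K]
aaaKWaSa => aaaaUSWaSa   [K -> a U S]
aaaaUSWaSa => aaaaaaKSWaSa   [U -> a a K]
aaaaaaKSWaSa => aaaaaaaSWaSa   [K -> a]
aaaaaaaSWaSa => aaaaaaarWaSa   [S -> r]
aaaaaaarWaSa => aaaaaaarraSa   [W -> r]
aaaaaaarraSa => aaaaaaarrara   [S -> r]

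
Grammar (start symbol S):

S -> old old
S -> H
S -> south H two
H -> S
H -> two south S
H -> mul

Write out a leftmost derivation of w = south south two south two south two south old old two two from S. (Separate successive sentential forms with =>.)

S => south H two   [S -> south H two]
south H two => south S two   [H -> S]
south S two => south south H two two   [S -> south H two]
south south H two two => south south two south S two two   [H -> two south S]
south south two south S two two => south south two south H two two   [S -> H]
south south two south H two two => south south two south two south S two two   [H -> two south S]
south south two south two south S two two => south south two south two south H two two   [S -> H]
south south two south two south H two two => south south two south two south two south S two two   [H -> two south S]
south south two south two south two south S two two => south south two south two south two south old old two two   [S -> old old]

S => south H two => south S two => south south H two two => south south two south S two two => south south two south H two two => south south two south two south S two two => south south two south two south H two two => south south two south two south two south S two two => south south two south two south two south old old two two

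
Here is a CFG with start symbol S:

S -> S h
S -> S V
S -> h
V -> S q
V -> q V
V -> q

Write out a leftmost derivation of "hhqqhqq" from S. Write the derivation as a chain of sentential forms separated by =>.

S => SV   [S -> S V]
SV => ShV   [S -> S h]
ShV => hhV   [S -> h]
hhV => hhqV   [V -> q V]
hhqV => hhqqV   [V -> q V]
hhqqV => hhqqSq   [V -> S q]
hhqqSq => hhqqSVq   [S -> S V]
hhqqSVq => hhqqhVq   [S -> h]
hhqqhVq => hhqqhqq   [V -> q]

S => SV => ShV => hhV => hhqV => hhqqV => hhqqSq => hhqqSVq => hhqqhVq => hhqqhqq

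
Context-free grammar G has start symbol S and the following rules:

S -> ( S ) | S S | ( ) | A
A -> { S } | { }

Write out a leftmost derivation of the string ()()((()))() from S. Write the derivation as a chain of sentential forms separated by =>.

S => SS   [S -> S S]
SS => SSS   [S -> S S]
SSS => ()SS   [S -> ( )]
()SS => ()()S   [S -> ( )]
()()S => ()()SS   [S -> S S]
()()SS => ()()(S)S   [S -> ( S )]
()()(S)S => ()()((S))S   [S -> ( S )]
()()((S))S => ()()((()))S   [S -> ( )]
()()((()))S => ()()((()))()   [S -> ( )]

S => SS => SSS => ()SS => ()()S => ()()SS => ()()(S)S => ()()((S))S => ()()((()))S => ()()((()))()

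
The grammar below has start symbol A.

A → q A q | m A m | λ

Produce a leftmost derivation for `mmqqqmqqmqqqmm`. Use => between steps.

A => mAm   [A → m A m]
mAm => mmAmm   [A → m A m]
mmAmm => mmqAqmm   [A → q A q]
mmqAqmm => mmqqAqqmm   [A → q A q]
mmqqAqqmm => mmqqqAqqqmm   [A → q A q]
mmqqqAqqqmm => mmqqqmAmqqqmm   [A → m A m]
mmqqqmAmqqqmm => mmqqqmqAqmqqqmm   [A → q A q]
mmqqqmqAqmqqqmm => mmqqqmqqmqqqmm   [A → λ]

A => mAm => mmAmm => mmqAqmm => mmqqAqqmm => mmqqqAqqqmm => mmqqqmAmqqqmm => mmqqqmqAqmqqqmm => mmqqqmqqmqqqmm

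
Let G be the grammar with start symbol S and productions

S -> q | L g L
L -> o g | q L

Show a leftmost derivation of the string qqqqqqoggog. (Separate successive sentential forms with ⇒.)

S⇒LgL⇒qLgL⇒qqLgL⇒qqqLgL⇒qqqqLgL⇒qqqqqLgL⇒qqqqqqLgL⇒qqqqqqoggL⇒qqqqqqoggog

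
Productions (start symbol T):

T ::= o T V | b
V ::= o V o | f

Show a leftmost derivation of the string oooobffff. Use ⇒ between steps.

T⇒oTV⇒ooTVV⇒oooTVVV⇒ooooTVVVV⇒oooobVVVV⇒oooobfVVV⇒oooobffVV⇒oooobfffV⇒oooobffff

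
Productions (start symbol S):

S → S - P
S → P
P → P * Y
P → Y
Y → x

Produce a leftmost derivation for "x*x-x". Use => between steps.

S => S-P   [S → S - P]
S-P => P-P   [S → P]
P-P => P*Y-P   [P → P * Y]
P*Y-P => Y*Y-P   [P → Y]
Y*Y-P => x*Y-P   [Y → x]
x*Y-P => x*x-P   [Y → x]
x*x-P => x*x-Y   [P → Y]
x*x-Y => x*x-x   [Y → x]

S=>S-P=>P-P=>P*Y-P=>Y*Y-P=>x*Y-P=>x*x-P=>x*x-Y=>x*x-x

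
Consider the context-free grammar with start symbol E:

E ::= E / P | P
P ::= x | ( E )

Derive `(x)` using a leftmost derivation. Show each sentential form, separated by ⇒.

E ⇒ P ⇒ (E) ⇒ (P) ⇒ (x)

E ⇒ P   [E ::= P]
P ⇒ (E)   [P ::= ( E )]
(E) ⇒ (P)   [E ::= P]
(P) ⇒ (x)   [P ::= x]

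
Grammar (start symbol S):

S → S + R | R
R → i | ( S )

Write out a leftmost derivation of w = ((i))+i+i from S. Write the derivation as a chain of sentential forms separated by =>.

S => S+R => S+R+R => R+R+R => (S)+R+R => (R)+R+R => ((S))+R+R => ((R))+R+R => ((i))+R+R => ((i))+i+R => ((i))+i+i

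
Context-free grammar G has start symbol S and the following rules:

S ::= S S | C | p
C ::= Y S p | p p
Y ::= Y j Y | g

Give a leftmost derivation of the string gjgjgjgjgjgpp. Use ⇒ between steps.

S⇒C⇒YSp⇒YjYSp⇒YjYjYSp⇒YjYjYjYSp⇒YjYjYjYjYSp⇒YjYjYjYjYjYSp⇒gjYjYjYjYjYSp⇒gjgjYjYjYjYSp⇒gjgjgjYjYjYSp⇒gjgjgjgjYjYSp⇒gjgjgjgjgjYSp⇒gjgjgjgjgjgSp⇒gjgjgjgjgjgpp

S ⇒ C   [S ::= C]
C ⇒ YSp   [C ::= Y S p]
YSp ⇒ YjYSp   [Y ::= Y j Y]
YjYSp ⇒ YjYjYSp   [Y ::= Y j Y]
YjYjYSp ⇒ YjYjYjYSp   [Y ::= Y j Y]
YjYjYjYSp ⇒ YjYjYjYjYSp   [Y ::= Y j Y]
YjYjYjYjYSp ⇒ YjYjYjYjYjYSp   [Y ::= Y j Y]
YjYjYjYjYjYSp ⇒ gjYjYjYjYjYSp   [Y ::= g]
gjYjYjYjYjYSp ⇒ gjgjYjYjYjYSp   [Y ::= g]
gjgjYjYjYjYSp ⇒ gjgjgjYjYjYSp   [Y ::= g]
gjgjgjYjYjYSp ⇒ gjgjgjgjYjYSp   [Y ::= g]
gjgjgjgjYjYSp ⇒ gjgjgjgjgjYSp   [Y ::= g]
gjgjgjgjgjYSp ⇒ gjgjgjgjgjgSp   [Y ::= g]
gjgjgjgjgjgSp ⇒ gjgjgjgjgjgpp   [S ::= p]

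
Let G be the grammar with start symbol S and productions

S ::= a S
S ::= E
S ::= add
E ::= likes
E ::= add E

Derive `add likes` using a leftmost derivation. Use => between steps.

S => E => add E => add likes

S => E   [S ::= E]
E => add E   [E ::= add E]
add E => add likes   [E ::= likes]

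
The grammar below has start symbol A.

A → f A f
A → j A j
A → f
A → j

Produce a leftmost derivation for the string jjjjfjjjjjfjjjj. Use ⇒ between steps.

A ⇒ jAj   [A → j A j]
jAj ⇒ jjAjj   [A → j A j]
jjAjj ⇒ jjjAjjj   [A → j A j]
jjjAjjj ⇒ jjjjAjjjj   [A → j A j]
jjjjAjjjj ⇒ jjjjfAfjjjj   [A → f A f]
jjjjfAfjjjj ⇒ jjjjfjAjfjjjj   [A → j A j]
jjjjfjAjfjjjj ⇒ jjjjfjjAjjfjjjj   [A → j A j]
jjjjfjjAjjfjjjj ⇒ jjjjfjjjjjfjjjj   [A → j]

A⇒jAj⇒jjAjj⇒jjjAjjj⇒jjjjAjjjj⇒jjjjfAfjjjj⇒jjjjfjAjfjjjj⇒jjjjfjjAjjfjjjj⇒jjjjfjjjjjfjjjj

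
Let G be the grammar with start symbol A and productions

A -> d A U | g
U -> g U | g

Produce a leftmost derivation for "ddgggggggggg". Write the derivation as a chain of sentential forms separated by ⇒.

A⇒dAU⇒ddAUU⇒ddgUU⇒ddggUU⇒ddgggUU⇒ddggggUU⇒ddgggggUU⇒ddggggggUU⇒ddgggggggUU⇒ddggggggggU⇒ddgggggggggU⇒ddgggggggggg

A ⇒ dAU   [A -> d A U]
dAU ⇒ ddAUU   [A -> d A U]
ddAUU ⇒ ddgUU   [A -> g]
ddgUU ⇒ ddggUU   [U -> g U]
ddggUU ⇒ ddgggUU   [U -> g U]
ddgggUU ⇒ ddggggUU   [U -> g U]
ddggggUU ⇒ ddgggggUU   [U -> g U]
ddgggggUU ⇒ ddggggggUU   [U -> g U]
ddggggggUU ⇒ ddgggggggUU   [U -> g U]
ddgggggggUU ⇒ ddggggggggU   [U -> g]
ddggggggggU ⇒ ddgggggggggU   [U -> g U]
ddgggggggggU ⇒ ddgggggggggg   [U -> g]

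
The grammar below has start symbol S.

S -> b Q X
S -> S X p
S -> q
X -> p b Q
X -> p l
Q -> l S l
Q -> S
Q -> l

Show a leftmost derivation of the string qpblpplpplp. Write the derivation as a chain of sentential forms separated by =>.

S=>SXp=>SXpXp=>SXpXpXp=>qXpXpXp=>qpbQpXpXp=>qpblpXpXp=>qpblpplpXp=>qpblpplpplp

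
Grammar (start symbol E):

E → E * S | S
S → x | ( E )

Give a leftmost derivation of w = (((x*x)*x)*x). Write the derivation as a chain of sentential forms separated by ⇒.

E ⇒ S ⇒ (E) ⇒ (E*S) ⇒ (S*S) ⇒ ((E)*S) ⇒ ((E*S)*S) ⇒ ((S*S)*S) ⇒ (((E)*S)*S) ⇒ (((E*S)*S)*S) ⇒ (((S*S)*S)*S) ⇒ (((x*S)*S)*S) ⇒ (((x*x)*S)*S) ⇒ (((x*x)*x)*S) ⇒ (((x*x)*x)*x)

E ⇒ S   [E → S]
S ⇒ (E)   [S → ( E )]
(E) ⇒ (E*S)   [E → E * S]
(E*S) ⇒ (S*S)   [E → S]
(S*S) ⇒ ((E)*S)   [S → ( E )]
((E)*S) ⇒ ((E*S)*S)   [E → E * S]
((E*S)*S) ⇒ ((S*S)*S)   [E → S]
((S*S)*S) ⇒ (((E)*S)*S)   [S → ( E )]
(((E)*S)*S) ⇒ (((E*S)*S)*S)   [E → E * S]
(((E*S)*S)*S) ⇒ (((S*S)*S)*S)   [E → S]
(((S*S)*S)*S) ⇒ (((x*S)*S)*S)   [S → x]
(((x*S)*S)*S) ⇒ (((x*x)*S)*S)   [S → x]
(((x*x)*S)*S) ⇒ (((x*x)*x)*S)   [S → x]
(((x*x)*x)*S) ⇒ (((x*x)*x)*x)   [S → x]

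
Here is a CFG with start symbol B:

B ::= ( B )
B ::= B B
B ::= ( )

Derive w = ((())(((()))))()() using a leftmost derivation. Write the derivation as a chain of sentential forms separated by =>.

B => BB => BBB => (B)BB => (BB)BB => ((B)B)BB => ((())B)BB => ((())(B))BB => ((())((B)))BB => ((())(((B))))BB => ((())(((()))))BB => ((())(((()))))()B => ((())(((()))))()()

B => BB   [B ::= B B]
BB => BBB   [B ::= B B]
BBB => (B)BB   [B ::= ( B )]
(B)BB => (BB)BB   [B ::= B B]
(BB)BB => ((B)B)BB   [B ::= ( B )]
((B)B)BB => ((())B)BB   [B ::= ( )]
((())B)BB => ((())(B))BB   [B ::= ( B )]
((())(B))BB => ((())((B)))BB   [B ::= ( B )]
((())((B)))BB => ((())(((B))))BB   [B ::= ( B )]
((())(((B))))BB => ((())(((()))))BB   [B ::= ( )]
((())(((()))))BB => ((())(((()))))()B   [B ::= ( )]
((())(((()))))()B => ((())(((()))))()()   [B ::= ( )]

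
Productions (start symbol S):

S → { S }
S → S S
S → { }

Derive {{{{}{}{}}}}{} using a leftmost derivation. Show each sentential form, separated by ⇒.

S ⇒ SS ⇒ {S}S ⇒ {{S}}S ⇒ {{{S}}}S ⇒ {{{SS}}}S ⇒ {{{{}S}}}S ⇒ {{{{}SS}}}S ⇒ {{{{}{}S}}}S ⇒ {{{{}{}{}}}}S ⇒ {{{{}{}{}}}}{}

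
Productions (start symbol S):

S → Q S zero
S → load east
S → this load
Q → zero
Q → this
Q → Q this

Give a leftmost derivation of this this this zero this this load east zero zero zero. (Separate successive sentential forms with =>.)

S => Q S zero   [S → Q S zero]
Q S zero => Q this S zero   [Q → Q this]
Q this S zero => Q this this S zero   [Q → Q this]
Q this this S zero => this this this S zero   [Q → this]
this this this S zero => this this this Q S zero zero   [S → Q S zero]
this this this Q S zero zero => this this this Q this S zero zero   [Q → Q this]
this this this Q this S zero zero => this this this zero this S zero zero   [Q → zero]
this this this zero this S zero zero => this this this zero this Q S zero zero zero   [S → Q S zero]
this this this zero this Q S zero zero zero => this this this zero this this S zero zero zero   [Q → this]
this this this zero this this S zero zero zero => this this this zero this this load east zero zero zero   [S → load east]

S => Q S zero => Q this S zero => Q this this S zero => this this this S zero => this this this Q S zero zero => this this this Q this S zero zero => this this this zero this S zero zero => this this this zero this Q S zero zero zero => this this this zero this this S zero zero zero => this this this zero this this load east zero zero zero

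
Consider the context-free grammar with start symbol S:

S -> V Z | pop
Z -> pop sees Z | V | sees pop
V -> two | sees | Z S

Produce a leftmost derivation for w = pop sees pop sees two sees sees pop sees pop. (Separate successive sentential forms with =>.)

S => V Z => Z S Z => pop sees Z S Z => pop sees pop sees Z S Z => pop sees pop sees V S Z => pop sees pop sees two S Z => pop sees pop sees two V Z Z => pop sees pop sees two sees Z Z => pop sees pop sees two sees sees pop Z => pop sees pop sees two sees sees pop sees pop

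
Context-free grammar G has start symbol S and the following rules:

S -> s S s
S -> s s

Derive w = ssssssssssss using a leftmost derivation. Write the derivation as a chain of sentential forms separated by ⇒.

S ⇒ sSs ⇒ ssSss ⇒ sssSsss ⇒ ssssSssss ⇒ sssssSsssss ⇒ ssssssssssss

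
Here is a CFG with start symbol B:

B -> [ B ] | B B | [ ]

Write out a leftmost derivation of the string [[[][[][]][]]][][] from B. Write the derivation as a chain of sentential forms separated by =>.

B => BB => BBB => [B]BB => [[B]]BB => [[BB]]BB => [[[]B]]BB => [[[]BB]]BB => [[[][B]B]]BB => [[[][BB]B]]BB => [[[][[]B]B]]BB => [[[][[][]]B]]BB => [[[][[][]][]]]BB => [[[][[][]][]]][]B => [[[][[][]][]]][][]

B => BB   [B -> B B]
BB => BBB   [B -> B B]
BBB => [B]BB   [B -> [ B ]]
[B]BB => [[B]]BB   [B -> [ B ]]
[[B]]BB => [[BB]]BB   [B -> B B]
[[BB]]BB => [[[]B]]BB   [B -> [ ]]
[[[]B]]BB => [[[]BB]]BB   [B -> B B]
[[[]BB]]BB => [[[][B]B]]BB   [B -> [ B ]]
[[[][B]B]]BB => [[[][BB]B]]BB   [B -> B B]
[[[][BB]B]]BB => [[[][[]B]B]]BB   [B -> [ ]]
[[[][[]B]B]]BB => [[[][[][]]B]]BB   [B -> [ ]]
[[[][[][]]B]]BB => [[[][[][]][]]]BB   [B -> [ ]]
[[[][[][]][]]]BB => [[[][[][]][]]][]B   [B -> [ ]]
[[[][[][]][]]][]B => [[[][[][]][]]][][]   [B -> [ ]]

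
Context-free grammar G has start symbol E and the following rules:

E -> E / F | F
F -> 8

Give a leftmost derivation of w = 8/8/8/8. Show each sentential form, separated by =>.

E => E/F   [E -> E / F]
E/F => E/F/F   [E -> E / F]
E/F/F => E/F/F/F   [E -> E / F]
E/F/F/F => F/F/F/F   [E -> F]
F/F/F/F => 8/F/F/F   [F -> 8]
8/F/F/F => 8/8/F/F   [F -> 8]
8/8/F/F => 8/8/8/F   [F -> 8]
8/8/8/F => 8/8/8/8   [F -> 8]

E => E/F => E/F/F => E/F/F/F => F/F/F/F => 8/F/F/F => 8/8/F/F => 8/8/8/F => 8/8/8/8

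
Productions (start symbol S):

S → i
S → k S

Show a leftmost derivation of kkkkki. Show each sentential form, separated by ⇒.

S ⇒ kS   [S → k S]
kS ⇒ kkS   [S → k S]
kkS ⇒ kkkS   [S → k S]
kkkS ⇒ kkkkS   [S → k S]
kkkkS ⇒ kkkkkS   [S → k S]
kkkkkS ⇒ kkkkki   [S → i]

S⇒kS⇒kkS⇒kkkS⇒kkkkS⇒kkkkkS⇒kkkkki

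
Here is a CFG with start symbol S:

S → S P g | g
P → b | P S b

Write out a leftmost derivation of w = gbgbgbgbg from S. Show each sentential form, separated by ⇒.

S⇒SPg⇒gPg⇒gPSbg⇒gPSbSbg⇒gPSbSbSbg⇒gbSbSbSbg⇒gbgbSbSbg⇒gbgbgbSbg⇒gbgbgbgbg

S ⇒ SPg   [S → S P g]
SPg ⇒ gPg   [S → g]
gPg ⇒ gPSbg   [P → P S b]
gPSbg ⇒ gPSbSbg   [P → P S b]
gPSbSbg ⇒ gPSbSbSbg   [P → P S b]
gPSbSbSbg ⇒ gbSbSbSbg   [P → b]
gbSbSbSbg ⇒ gbgbSbSbg   [S → g]
gbgbSbSbg ⇒ gbgbgbSbg   [S → g]
gbgbgbSbg ⇒ gbgbgbgbg   [S → g]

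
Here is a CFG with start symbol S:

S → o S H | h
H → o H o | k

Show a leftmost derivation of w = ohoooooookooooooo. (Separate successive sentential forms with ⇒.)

S ⇒ oSH   [S → o S H]
oSH ⇒ ohH   [S → h]
ohH ⇒ ohoHo   [H → o H o]
ohoHo ⇒ ohooHoo   [H → o H o]
ohooHoo ⇒ ohoooHooo   [H → o H o]
ohoooHooo ⇒ ohooooHoooo   [H → o H o]
ohooooHoooo ⇒ ohoooooHooooo   [H → o H o]
ohoooooHooooo ⇒ ohooooooHoooooo   [H → o H o]
ohooooooHoooooo ⇒ ohoooooooHooooooo   [H → o H o]
ohoooooooHooooooo ⇒ ohoooooookooooooo   [H → k]

S ⇒ oSH ⇒ ohH ⇒ ohoHo ⇒ ohooHoo ⇒ ohoooHooo ⇒ ohooooHoooo ⇒ ohoooooHooooo ⇒ ohooooooHoooooo ⇒ ohoooooooHooooooo ⇒ ohoooooookooooooo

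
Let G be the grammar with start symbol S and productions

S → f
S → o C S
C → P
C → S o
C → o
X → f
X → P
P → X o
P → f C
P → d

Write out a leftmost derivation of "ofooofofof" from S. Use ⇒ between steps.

S ⇒ oCS ⇒ oSoS ⇒ ofoS ⇒ ofooCS ⇒ ofooSoS ⇒ ofoooCSoS ⇒ ofoooSoSoS ⇒ ofooofoSoS ⇒ ofooofofoS ⇒ ofooofofof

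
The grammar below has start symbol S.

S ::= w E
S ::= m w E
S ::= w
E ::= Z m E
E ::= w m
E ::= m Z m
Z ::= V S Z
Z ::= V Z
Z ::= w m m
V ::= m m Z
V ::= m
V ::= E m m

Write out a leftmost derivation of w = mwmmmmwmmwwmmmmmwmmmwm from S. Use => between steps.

S => mwE => mwZmE => mwVZmE => mwEmmZmE => mwmZmmmZmE => mwmVZmmmZmE => mwmmZmmmZmE => mwmmVSZmmmZmE => mwmmmmZSZmmmZmE => mwmmmmwmmSZmmmZmE => mwmmmmwmmwZmmmZmE => mwmmmmwmmwwmmmmmZmE => mwmmmmwmmwwmmmmmwmmmE => mwmmmmwmmwwmmmmmwmmmwm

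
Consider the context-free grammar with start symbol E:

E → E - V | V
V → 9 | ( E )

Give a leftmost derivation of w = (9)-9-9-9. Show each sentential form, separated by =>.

E => E-V => E-V-V => E-V-V-V => V-V-V-V => (E)-V-V-V => (V)-V-V-V => (9)-V-V-V => (9)-9-V-V => (9)-9-9-V => (9)-9-9-9

E => E-V   [E → E - V]
E-V => E-V-V   [E → E - V]
E-V-V => E-V-V-V   [E → E - V]
E-V-V-V => V-V-V-V   [E → V]
V-V-V-V => (E)-V-V-V   [V → ( E )]
(E)-V-V-V => (V)-V-V-V   [E → V]
(V)-V-V-V => (9)-V-V-V   [V → 9]
(9)-V-V-V => (9)-9-V-V   [V → 9]
(9)-9-V-V => (9)-9-9-V   [V → 9]
(9)-9-9-V => (9)-9-9-9   [V → 9]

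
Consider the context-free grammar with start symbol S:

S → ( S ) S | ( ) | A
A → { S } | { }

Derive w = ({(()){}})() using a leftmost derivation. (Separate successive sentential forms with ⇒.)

S ⇒ (S)S ⇒ (A)S ⇒ ({S})S ⇒ ({(S)S})S ⇒ ({(())S})S ⇒ ({(())A})S ⇒ ({(()){}})S ⇒ ({(()){}})()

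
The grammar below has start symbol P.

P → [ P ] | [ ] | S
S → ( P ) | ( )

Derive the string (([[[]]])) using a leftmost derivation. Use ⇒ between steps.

P ⇒ S ⇒ (P) ⇒ (S) ⇒ ((P)) ⇒ (([P])) ⇒ (([[P]])) ⇒ (([[[]]]))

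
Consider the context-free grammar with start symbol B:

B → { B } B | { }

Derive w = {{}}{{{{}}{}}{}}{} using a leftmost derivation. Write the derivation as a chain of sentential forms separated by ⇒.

B ⇒ {B}B ⇒ {{}}B ⇒ {{}}{B}B ⇒ {{}}{{B}B}B ⇒ {{}}{{{B}B}B}B ⇒ {{}}{{{{}}B}B}B ⇒ {{}}{{{{}}{}}B}B ⇒ {{}}{{{{}}{}}{}}B ⇒ {{}}{{{{}}{}}{}}{}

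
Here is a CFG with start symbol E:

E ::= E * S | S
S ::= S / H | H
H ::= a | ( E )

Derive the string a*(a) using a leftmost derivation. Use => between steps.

E=>E*S=>S*S=>H*S=>a*S=>a*H=>a*(E)=>a*(S)=>a*(H)=>a*(a)

E => E*S   [E ::= E * S]
E*S => S*S   [E ::= S]
S*S => H*S   [S ::= H]
H*S => a*S   [H ::= a]
a*S => a*H   [S ::= H]
a*H => a*(E)   [H ::= ( E )]
a*(E) => a*(S)   [E ::= S]
a*(S) => a*(H)   [S ::= H]
a*(H) => a*(a)   [H ::= a]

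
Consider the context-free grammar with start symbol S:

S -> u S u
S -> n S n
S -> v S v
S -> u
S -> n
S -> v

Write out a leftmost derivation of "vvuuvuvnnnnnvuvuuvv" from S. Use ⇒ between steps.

S ⇒ vSv ⇒ vvSvv ⇒ vvuSuvv ⇒ vvuuSuuvv ⇒ vvuuvSvuuvv ⇒ vvuuvuSuvuuvv ⇒ vvuuvuvSvuvuuvv ⇒ vvuuvuvnSnvuvuuvv ⇒ vvuuvuvnnSnnvuvuuvv ⇒ vvuuvuvnnnnnvuvuuvv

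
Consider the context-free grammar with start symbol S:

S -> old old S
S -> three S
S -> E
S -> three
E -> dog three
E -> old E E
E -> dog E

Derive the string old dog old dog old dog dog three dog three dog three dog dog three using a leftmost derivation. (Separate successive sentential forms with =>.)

S => E => old E E => old dog E E => old dog old E E E => old dog old dog E E E => old dog old dog old E E E E => old dog old dog old dog E E E E => old dog old dog old dog dog three E E E => old dog old dog old dog dog three dog three E E => old dog old dog old dog dog three dog three dog three E => old dog old dog old dog dog three dog three dog three dog E => old dog old dog old dog dog three dog three dog three dog dog three

S => E   [S -> E]
E => old E E   [E -> old E E]
old E E => old dog E E   [E -> dog E]
old dog E E => old dog old E E E   [E -> old E E]
old dog old E E E => old dog old dog E E E   [E -> dog E]
old dog old dog E E E => old dog old dog old E E E E   [E -> old E E]
old dog old dog old E E E E => old dog old dog old dog E E E E   [E -> dog E]
old dog old dog old dog E E E E => old dog old dog old dog dog three E E E   [E -> dog three]
old dog old dog old dog dog three E E E => old dog old dog old dog dog three dog three E E   [E -> dog three]
old dog old dog old dog dog three dog three E E => old dog old dog old dog dog three dog three dog three E   [E -> dog three]
old dog old dog old dog dog three dog three dog three E => old dog old dog old dog dog three dog three dog three dog E   [E -> dog E]
old dog old dog old dog dog three dog three dog three dog E => old dog old dog old dog dog three dog three dog three dog dog three   [E -> dog three]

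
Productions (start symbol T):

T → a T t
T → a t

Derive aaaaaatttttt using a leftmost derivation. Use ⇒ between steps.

T ⇒ aTt   [T → a T t]
aTt ⇒ aaTtt   [T → a T t]
aaTtt ⇒ aaaTttt   [T → a T t]
aaaTttt ⇒ aaaaTtttt   [T → a T t]
aaaaTtttt ⇒ aaaaaTttttt   [T → a T t]
aaaaaTttttt ⇒ aaaaaatttttt   [T → a t]

T ⇒ aTt ⇒ aaTtt ⇒ aaaTttt ⇒ aaaaTtttt ⇒ aaaaaTttttt ⇒ aaaaaatttttt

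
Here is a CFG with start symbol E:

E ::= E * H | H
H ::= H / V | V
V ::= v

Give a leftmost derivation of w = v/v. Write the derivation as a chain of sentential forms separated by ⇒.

E ⇒ H ⇒ H/V ⇒ V/V ⇒ v/V ⇒ v/v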